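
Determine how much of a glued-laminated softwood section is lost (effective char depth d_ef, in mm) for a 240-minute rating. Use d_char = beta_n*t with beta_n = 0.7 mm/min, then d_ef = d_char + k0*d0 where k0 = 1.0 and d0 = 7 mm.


d_char = 0.7 * 240 = 168 mm
d_ef = 168 + 1.0*7 = 175 mm

175 mm


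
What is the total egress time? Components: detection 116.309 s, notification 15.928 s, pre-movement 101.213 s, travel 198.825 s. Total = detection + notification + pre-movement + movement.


Total = 116.309 + 15.928 + 101.213 + 198.825 = 432.275 s

432.275 s


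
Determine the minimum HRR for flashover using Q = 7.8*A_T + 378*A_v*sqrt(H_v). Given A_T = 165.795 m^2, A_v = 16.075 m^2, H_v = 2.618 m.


7.8*A_T = 1293.201
sqrt(H_v) = 1.6180
378*A_v*sqrt(H_v) = 9831.7
Q = 1293.201 + 9831.7 = 11125 kW

11125 kW


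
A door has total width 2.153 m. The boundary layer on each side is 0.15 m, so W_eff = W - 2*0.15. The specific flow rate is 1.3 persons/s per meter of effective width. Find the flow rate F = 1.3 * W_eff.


W_eff = 2.153 - 0.30 = 1.853 m
F = 1.3 * 1.853 = 2.4089 persons/s

2.4089 persons/s


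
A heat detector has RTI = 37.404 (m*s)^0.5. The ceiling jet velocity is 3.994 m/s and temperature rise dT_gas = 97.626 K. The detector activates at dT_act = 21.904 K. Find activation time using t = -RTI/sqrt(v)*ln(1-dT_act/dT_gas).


dT_act/dT_gas = 0.22437
ln(1 - 0.22437) = -0.25408
t = -37.404 / sqrt(3.994) * -0.25408 = 4.7553 s

4.7553 s


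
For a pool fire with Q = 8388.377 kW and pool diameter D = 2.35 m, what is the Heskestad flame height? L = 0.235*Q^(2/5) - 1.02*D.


Q^(2/5) = 37.108
0.235 * Q^(2/5) = 8.7205
1.02 * D = 2.397
L = 6.3235 m

6.3235 m


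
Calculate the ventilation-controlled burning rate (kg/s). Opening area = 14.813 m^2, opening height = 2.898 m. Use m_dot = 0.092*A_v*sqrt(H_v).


sqrt(H_v) = 1.7024
m_dot = 0.092 * 14.813 * 1.7024 = 2.3200 kg/s

2.3200 kg/s


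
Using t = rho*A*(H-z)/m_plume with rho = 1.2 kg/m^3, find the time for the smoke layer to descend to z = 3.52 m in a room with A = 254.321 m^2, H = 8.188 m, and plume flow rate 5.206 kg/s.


H - z = 4.668 m
t = 1.2 * 254.321 * 4.668 / 5.206 = 273.65 s

273.65 s


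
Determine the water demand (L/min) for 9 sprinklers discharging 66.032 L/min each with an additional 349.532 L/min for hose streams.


Sprinkler demand = 9 * 66.032 = 594.288 L/min
Total = 594.288 + 349.532 = 943.82 L/min

943.82 L/min


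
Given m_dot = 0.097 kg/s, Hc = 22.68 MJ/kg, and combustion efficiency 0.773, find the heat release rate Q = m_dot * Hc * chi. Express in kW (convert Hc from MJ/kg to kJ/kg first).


Hc = 22.68 MJ/kg = 22.68 * 1000 kJ/kg = 22680 kJ/kg
Q = 0.097 kg/s * 22680 kJ/kg * 0.773 = 1700.6 kW

1700.6 kW


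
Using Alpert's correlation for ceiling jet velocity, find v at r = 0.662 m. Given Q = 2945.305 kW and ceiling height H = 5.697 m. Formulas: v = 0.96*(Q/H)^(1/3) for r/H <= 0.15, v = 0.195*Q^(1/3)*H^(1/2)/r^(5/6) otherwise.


r/H = 0.662 / 5.697 = 0.11620
r/H <= 0.15, so v = 0.96*(Q/H)^(1/3)
Q/H = 516.99
(Q/H)^(1/3) = 8.0259
v = 0.96 * 8.0259 = 7.7049 m/s

7.7049 m/s


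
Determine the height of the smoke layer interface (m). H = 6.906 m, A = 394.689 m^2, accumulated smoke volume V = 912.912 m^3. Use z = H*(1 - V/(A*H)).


V/(A*H) = 0.33492
1 - 0.33492 = 0.66508
z = 6.906 * 0.66508 = 4.5930 m

4.5930 m


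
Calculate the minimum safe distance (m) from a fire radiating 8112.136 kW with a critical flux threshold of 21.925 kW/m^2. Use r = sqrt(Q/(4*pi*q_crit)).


4*pi*q_crit = 275.52
Q/(4*pi*q_crit) = 29.443
r = sqrt(29.443) = 5.4262 m

5.4262 m


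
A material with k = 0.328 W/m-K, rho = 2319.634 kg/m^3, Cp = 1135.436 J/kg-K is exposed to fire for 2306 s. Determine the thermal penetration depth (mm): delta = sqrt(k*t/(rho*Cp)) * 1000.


alpha = 0.328 / (2319.634 * 1135.436) = 1.2454e-07 m^2/s
alpha * t = 0.00028718
delta = sqrt(0.00028718) * 1000 = 16.946 mm

16.946 mm


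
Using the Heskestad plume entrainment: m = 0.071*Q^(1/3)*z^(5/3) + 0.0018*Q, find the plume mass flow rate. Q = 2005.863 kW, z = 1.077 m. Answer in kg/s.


Q^(1/3) = 12.612
z^(5/3) = 1.1316
First term = 0.071 * 12.612 * 1.1316 = 1.0133
Second term = 0.0018 * 2005.863 = 3.6106
m = 4.6238 kg/s

4.6238 kg/s


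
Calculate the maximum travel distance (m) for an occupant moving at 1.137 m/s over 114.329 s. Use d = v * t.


d = 1.137 * 114.329 = 129.99 m

129.99 m


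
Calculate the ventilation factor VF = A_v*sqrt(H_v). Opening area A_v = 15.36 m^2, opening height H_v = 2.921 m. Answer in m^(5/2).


sqrt(H_v) = 1.7091
VF = 15.36 * 1.7091 = 26.252 m^(5/2)

26.252 m^(5/2)


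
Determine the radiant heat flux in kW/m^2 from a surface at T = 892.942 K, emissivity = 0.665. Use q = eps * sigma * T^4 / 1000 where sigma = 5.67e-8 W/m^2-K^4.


T^4 = 6.3576e+11
q = 0.665 * 5.67e-8 * 6.3576e+11 / 1000 = 23.972 kW/m^2

23.972 kW/m^2


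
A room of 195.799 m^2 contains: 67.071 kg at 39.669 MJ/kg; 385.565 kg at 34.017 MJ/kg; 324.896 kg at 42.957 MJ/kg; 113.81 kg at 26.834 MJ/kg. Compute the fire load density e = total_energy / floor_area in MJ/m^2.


Total energy = 67.071*39.669 + 385.565*34.017 + 324.896*42.957 + 113.81*26.834
= 2660.639 + 13115.76 + 13956.56 + 3053.978
= 32786.94 MJ
e = 32786.94 / 195.799 = 167.45 MJ/m^2

167.45 MJ/m^2


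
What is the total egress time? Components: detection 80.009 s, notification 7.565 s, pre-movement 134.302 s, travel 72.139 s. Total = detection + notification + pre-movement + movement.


Total = 80.009 + 7.565 + 134.302 + 72.139 = 294.015 s

294.015 s


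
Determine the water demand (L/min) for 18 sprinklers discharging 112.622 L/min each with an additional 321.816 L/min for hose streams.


Sprinkler demand = 18 * 112.622 = 2027.196 L/min
Total = 2027.196 + 321.816 = 2349.012 L/min

2349.012 L/min


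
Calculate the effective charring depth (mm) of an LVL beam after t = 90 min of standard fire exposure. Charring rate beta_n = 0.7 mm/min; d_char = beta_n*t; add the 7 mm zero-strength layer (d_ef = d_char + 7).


d_char = 0.7 * 90 = 63 mm
d_ef = 63 + 1.0*7 = 70 mm

70 mm


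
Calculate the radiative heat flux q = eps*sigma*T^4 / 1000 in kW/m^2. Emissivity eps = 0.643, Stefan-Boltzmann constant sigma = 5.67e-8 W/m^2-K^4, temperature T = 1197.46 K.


T^4 = 2.0561e+12
q = 0.643 * 5.67e-8 * 2.0561e+12 / 1000 = 74.961 kW/m^2

74.961 kW/m^2


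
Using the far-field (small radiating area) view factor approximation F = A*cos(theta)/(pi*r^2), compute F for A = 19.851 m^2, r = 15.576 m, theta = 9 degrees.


cos(9 deg) = 0.98769
pi*r^2 = 762.19
F = 19.851 * 0.98769 / 762.19 = 0.025724

0.025724


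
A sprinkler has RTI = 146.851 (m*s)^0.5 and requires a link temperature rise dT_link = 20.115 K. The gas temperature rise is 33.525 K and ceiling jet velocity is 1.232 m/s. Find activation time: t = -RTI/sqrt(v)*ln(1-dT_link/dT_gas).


dT_link/dT_gas = 0.6
ln(1 - 0.6) = -0.91629
t = -146.851 / sqrt(1.232) * -0.91629 = 121.23 s

121.23 s


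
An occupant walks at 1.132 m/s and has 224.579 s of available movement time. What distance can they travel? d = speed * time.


d = 1.132 * 224.579 = 254.22 m

254.22 m


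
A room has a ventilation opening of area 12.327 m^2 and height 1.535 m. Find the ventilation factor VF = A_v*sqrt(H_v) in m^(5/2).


sqrt(H_v) = 1.2390
VF = 12.327 * 1.2390 = 15.273 m^(5/2)

15.273 m^(5/2)


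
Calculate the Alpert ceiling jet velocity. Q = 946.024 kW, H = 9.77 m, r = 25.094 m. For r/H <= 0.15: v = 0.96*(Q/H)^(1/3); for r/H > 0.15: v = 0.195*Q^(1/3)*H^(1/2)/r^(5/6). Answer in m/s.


r/H = 25.094 / 9.77 = 2.5685
r/H > 0.15, so v = 0.195*Q^(1/3)*H^(1/2)/r^(5/6)
Q^(1/3) = 9.8167
H^(1/2) = 3.1257
r^(5/6) = 14.666
v = 0.195 * 9.8167 * 3.1257 / 14.666 = 0.40798 m/s

0.40798 m/s


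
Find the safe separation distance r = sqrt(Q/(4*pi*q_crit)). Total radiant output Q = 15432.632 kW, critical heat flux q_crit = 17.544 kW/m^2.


4*pi*q_crit = 220.46
Q/(4*pi*q_crit) = 70.001
r = sqrt(70.001) = 8.3666 m

8.3666 m


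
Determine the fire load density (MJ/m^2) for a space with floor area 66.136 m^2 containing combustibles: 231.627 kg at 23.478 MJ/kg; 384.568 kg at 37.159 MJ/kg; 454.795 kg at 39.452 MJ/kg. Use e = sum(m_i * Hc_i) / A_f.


Total energy = 231.627*23.478 + 384.568*37.159 + 454.795*39.452
= 5438.139 + 14290.16 + 17942.57
= 37670.87 MJ
e = 37670.87 / 66.136 = 569.60 MJ/m^2

569.60 MJ/m^2


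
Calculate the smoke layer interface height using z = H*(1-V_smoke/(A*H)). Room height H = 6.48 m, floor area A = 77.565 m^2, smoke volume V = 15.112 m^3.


V/(A*H) = 0.030066
1 - 0.030066 = 0.96993
z = 6.48 * 0.96993 = 6.2852 m

6.2852 m


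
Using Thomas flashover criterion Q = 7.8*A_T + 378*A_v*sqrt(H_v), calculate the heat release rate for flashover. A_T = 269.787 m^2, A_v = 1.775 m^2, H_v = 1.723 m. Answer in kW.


7.8*A_T = 2104.3
sqrt(H_v) = 1.3126
378*A_v*sqrt(H_v) = 880.71
Q = 2104.3 + 880.71 = 2985.0 kW

2985.0 kW


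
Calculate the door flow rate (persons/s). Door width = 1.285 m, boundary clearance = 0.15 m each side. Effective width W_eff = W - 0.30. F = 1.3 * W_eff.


W_eff = 1.285 - 0.30 = 0.985 m
F = 1.3 * 0.985 = 1.2805 persons/s

1.2805 persons/s


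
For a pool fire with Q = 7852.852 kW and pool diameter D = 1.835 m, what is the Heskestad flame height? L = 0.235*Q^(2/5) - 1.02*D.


Q^(2/5) = 36.142
0.235 * Q^(2/5) = 8.4933
1.02 * D = 1.8717
L = 6.6216 m

6.6216 m


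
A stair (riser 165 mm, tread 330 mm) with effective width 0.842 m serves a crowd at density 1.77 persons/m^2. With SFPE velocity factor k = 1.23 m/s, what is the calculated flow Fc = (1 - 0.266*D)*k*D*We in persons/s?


1 - 0.266*D = 1 - 0.266*1.77 = 0.52918
Fs = 0.52918 * 1.23 * 1.77 = 1.1521 persons/(s*m)
Fc = 1.1521 * 0.842 = 0.97005 persons/s

0.97005 persons/s


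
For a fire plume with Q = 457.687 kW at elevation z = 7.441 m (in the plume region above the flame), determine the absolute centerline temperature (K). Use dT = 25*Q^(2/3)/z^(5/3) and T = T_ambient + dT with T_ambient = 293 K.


Q^(2/3) = 59.390
z^(5/3) = 28.361
dT = 25 * 59.390 / 28.361 = 52.352 K
T = 293 + 52.352 = 345.35 K

345.35 K


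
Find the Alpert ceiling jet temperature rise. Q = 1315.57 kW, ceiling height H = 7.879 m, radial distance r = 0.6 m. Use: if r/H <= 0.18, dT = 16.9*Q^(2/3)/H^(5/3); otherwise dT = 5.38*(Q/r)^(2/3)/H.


r/H = 0.6 / 7.879 = 0.076152
r/H <= 0.18, so dT = 16.9*Q^(2/3)/H^(5/3)
Q^(2/3) = 120.06
H^(5/3) = 31.197
dT = 16.9 * 120.06 / 31.197 = 65.040 K

65.040 K


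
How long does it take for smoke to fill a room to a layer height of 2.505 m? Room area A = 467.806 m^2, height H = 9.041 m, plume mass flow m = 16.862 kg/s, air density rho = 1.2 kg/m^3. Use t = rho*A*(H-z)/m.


H - z = 6.536 m
t = 1.2 * 467.806 * 6.536 / 16.862 = 217.60 s

217.60 s


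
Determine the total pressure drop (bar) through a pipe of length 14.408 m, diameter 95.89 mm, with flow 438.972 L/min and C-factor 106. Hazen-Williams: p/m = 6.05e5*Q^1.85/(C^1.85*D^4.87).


Q^1.85 = 77359
C^1.85 = 5582.3
D^4.87 = 4.4796e+09
p/m = 0.0018716 bar/m
p_total = 0.0018716 * 14.408 = 0.026966 bar

0.026966 bar


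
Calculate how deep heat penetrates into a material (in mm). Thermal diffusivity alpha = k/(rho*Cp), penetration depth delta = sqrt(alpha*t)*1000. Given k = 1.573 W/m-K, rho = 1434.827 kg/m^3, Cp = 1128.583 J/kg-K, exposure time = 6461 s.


alpha = 1.573 / (1434.827 * 1128.583) = 9.7139e-07 m^2/s
alpha * t = 0.0062762
delta = sqrt(0.0062762) * 1000 = 79.222 mm

79.222 mm


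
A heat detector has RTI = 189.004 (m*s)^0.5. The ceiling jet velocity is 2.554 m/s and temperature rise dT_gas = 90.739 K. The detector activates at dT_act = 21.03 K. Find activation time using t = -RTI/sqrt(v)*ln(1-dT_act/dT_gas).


dT_act/dT_gas = 0.23176
ln(1 - 0.23176) = -0.26366
t = -189.004 / sqrt(2.554) * -0.26366 = 31.182 s

31.182 s


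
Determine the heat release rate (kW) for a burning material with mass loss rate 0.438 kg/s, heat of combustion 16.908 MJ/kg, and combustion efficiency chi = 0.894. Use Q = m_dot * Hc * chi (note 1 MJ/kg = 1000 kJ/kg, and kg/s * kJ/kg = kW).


Hc = 16.908 MJ/kg = 16.908 * 1000 kJ/kg = 16908 kJ/kg
Q = 0.438 kg/s * 16908 kJ/kg * 0.894 = 6620.7 kW

6620.7 kW


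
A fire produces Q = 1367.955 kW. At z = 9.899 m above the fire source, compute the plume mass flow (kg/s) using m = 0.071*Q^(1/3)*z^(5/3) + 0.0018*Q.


Q^(1/3) = 11.101
z^(5/3) = 45.637
First term = 0.071 * 11.101 * 45.637 = 35.970
Second term = 0.0018 * 1367.955 = 2.4623
m = 38.432 kg/s

38.432 kg/s


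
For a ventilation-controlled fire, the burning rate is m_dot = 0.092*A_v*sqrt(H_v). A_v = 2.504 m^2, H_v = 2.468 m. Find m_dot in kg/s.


sqrt(H_v) = 1.5710
m_dot = 0.092 * 2.504 * 1.5710 = 0.36191 kg/s

0.36191 kg/s


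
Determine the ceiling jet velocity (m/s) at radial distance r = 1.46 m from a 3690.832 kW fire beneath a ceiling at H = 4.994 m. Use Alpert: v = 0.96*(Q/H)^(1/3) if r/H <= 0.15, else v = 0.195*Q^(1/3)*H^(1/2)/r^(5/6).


r/H = 1.46 / 4.994 = 0.29235
r/H > 0.15, so v = 0.195*Q^(1/3)*H^(1/2)/r^(5/6)
Q^(1/3) = 15.454
H^(1/2) = 2.2347
r^(5/6) = 1.3708
v = 0.195 * 15.454 * 2.2347 / 1.3708 = 4.9129 m/s

4.9129 m/s


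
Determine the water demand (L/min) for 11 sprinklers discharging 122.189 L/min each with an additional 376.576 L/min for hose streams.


Sprinkler demand = 11 * 122.189 = 1344.079 L/min
Total = 1344.079 + 376.576 = 1720.655 L/min

1720.655 L/min


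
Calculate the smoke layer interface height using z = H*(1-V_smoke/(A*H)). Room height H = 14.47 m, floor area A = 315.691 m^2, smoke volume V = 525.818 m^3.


V/(A*H) = 0.11511
1 - 0.11511 = 0.88489
z = 14.47 * 0.88489 = 12.804 m

12.804 m


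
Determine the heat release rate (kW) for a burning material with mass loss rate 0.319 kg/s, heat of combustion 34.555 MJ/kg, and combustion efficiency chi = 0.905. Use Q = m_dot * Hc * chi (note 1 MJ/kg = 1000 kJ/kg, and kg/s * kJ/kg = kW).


Hc = 34.555 MJ/kg = 34.555 * 1000 kJ/kg = 34555 kJ/kg
Q = 0.319 kg/s * 34555 kJ/kg * 0.905 = 9975.9 kW

9975.9 kW


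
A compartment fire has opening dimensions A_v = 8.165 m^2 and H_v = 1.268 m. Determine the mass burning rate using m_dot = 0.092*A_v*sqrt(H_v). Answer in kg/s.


sqrt(H_v) = 1.1261
m_dot = 0.092 * 8.165 * 1.1261 = 0.84587 kg/s

0.84587 kg/s


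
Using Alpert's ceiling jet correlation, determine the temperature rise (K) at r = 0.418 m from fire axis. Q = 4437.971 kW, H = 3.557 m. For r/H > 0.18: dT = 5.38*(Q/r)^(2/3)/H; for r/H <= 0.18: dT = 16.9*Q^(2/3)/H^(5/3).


r/H = 0.418 / 3.557 = 0.11751
r/H <= 0.18, so dT = 16.9*Q^(2/3)/H^(5/3)
Q^(2/3) = 270.06
H^(5/3) = 8.2884
dT = 16.9 * 270.06 / 8.2884 = 550.64 K

550.64 K


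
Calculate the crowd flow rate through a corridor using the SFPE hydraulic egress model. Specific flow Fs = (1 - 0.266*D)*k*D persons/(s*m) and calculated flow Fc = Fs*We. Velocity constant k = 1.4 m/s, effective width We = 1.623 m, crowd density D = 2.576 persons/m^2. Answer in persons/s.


1 - 0.266*D = 1 - 0.266*2.576 = 0.31478
Fs = 0.31478 * 1.4 * 2.576 = 1.1352 persons/(s*m)
Fc = 1.1352 * 1.623 = 1.8425 persons/s

1.8425 persons/s


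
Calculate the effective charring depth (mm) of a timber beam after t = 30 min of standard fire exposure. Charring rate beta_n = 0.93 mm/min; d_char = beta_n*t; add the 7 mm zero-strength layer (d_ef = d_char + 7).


d_char = 0.93 * 30 = 27.9 mm
d_ef = 27.9 + 1.0*7 = 34.9 mm

34.9 mm


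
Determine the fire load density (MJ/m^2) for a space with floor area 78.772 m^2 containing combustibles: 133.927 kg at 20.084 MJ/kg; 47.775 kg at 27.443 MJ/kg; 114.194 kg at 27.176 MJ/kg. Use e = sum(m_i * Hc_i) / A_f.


Total energy = 133.927*20.084 + 47.775*27.443 + 114.194*27.176
= 2689.790 + 1311.089 + 3103.336
= 7104.215 MJ
e = 7104.215 / 78.772 = 90.187 MJ/m^2

90.187 MJ/m^2


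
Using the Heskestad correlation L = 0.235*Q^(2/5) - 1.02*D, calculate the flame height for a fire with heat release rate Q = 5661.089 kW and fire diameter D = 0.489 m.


Q^(2/5) = 31.707
0.235 * Q^(2/5) = 7.4512
1.02 * D = 0.49878
L = 6.9524 m

6.9524 m


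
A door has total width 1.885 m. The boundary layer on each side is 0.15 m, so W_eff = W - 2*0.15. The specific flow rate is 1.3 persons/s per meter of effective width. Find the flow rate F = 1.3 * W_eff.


W_eff = 1.885 - 0.30 = 1.585 m
F = 1.3 * 1.585 = 2.0605 persons/s

2.0605 persons/s


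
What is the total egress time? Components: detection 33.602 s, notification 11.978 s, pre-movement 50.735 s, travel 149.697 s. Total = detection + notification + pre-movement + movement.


Total = 33.602 + 11.978 + 50.735 + 149.697 = 246.012 s

246.012 s


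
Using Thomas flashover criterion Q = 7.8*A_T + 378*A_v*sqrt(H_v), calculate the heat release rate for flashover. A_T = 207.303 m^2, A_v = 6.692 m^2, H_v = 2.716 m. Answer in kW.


7.8*A_T = 1617.0
sqrt(H_v) = 1.6480
378*A_v*sqrt(H_v) = 4168.8
Q = 1617.0 + 4168.8 = 5785.8 kW

5785.8 kW


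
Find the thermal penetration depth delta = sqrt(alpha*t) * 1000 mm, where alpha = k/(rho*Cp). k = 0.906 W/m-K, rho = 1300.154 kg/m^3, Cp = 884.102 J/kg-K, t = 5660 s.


alpha = 0.906 / (1300.154 * 884.102) = 7.8819e-07 m^2/s
alpha * t = 0.0044612
delta = sqrt(0.0044612) * 1000 = 66.792 mm

66.792 mm


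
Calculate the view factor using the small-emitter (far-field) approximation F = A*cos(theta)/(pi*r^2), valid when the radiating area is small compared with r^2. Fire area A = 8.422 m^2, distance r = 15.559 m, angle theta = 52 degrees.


cos(52 deg) = 0.61566
pi*r^2 = 760.52
F = 8.422 * 0.61566 / 760.52 = 0.0068178

0.0068178


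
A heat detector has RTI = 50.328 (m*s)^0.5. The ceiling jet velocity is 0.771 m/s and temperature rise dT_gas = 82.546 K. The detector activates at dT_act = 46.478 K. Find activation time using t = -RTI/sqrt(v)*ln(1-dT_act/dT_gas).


dT_act/dT_gas = 0.56306
ln(1 - 0.56306) = -0.82795
t = -50.328 / sqrt(0.771) * -0.82795 = 47.455 s

47.455 s


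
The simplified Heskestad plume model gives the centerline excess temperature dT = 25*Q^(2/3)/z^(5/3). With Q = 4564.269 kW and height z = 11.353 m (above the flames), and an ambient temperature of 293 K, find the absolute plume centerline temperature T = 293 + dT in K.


Q^(2/3) = 275.16
z^(5/3) = 57.348
dT = 25 * 275.16 / 57.348 = 119.95 K
T = 293 + 119.95 = 412.95 K

412.95 K


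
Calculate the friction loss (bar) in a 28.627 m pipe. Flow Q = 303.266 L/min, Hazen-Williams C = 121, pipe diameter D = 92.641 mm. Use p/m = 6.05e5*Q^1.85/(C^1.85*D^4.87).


Q^1.85 = 39028
C^1.85 = 7131.0
D^4.87 = 3.7873e+09
p/m = 0.00087427 bar/m
p_total = 0.00087427 * 28.627 = 0.025028 bar

0.025028 bar


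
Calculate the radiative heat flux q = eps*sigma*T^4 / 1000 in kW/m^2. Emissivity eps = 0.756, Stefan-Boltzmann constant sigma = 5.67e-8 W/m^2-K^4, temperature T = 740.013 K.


T^4 = 2.9989e+11
q = 0.756 * 5.67e-8 * 2.9989e+11 / 1000 = 12.855 kW/m^2

12.855 kW/m^2


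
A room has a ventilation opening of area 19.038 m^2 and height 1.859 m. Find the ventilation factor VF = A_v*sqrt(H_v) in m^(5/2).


sqrt(H_v) = 1.3635
VF = 19.038 * 1.3635 = 25.957 m^(5/2)

25.957 m^(5/2)


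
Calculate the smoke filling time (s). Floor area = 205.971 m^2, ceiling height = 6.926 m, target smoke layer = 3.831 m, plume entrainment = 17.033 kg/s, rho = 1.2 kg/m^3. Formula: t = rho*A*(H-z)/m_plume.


H - z = 3.095 m
t = 1.2 * 205.971 * 3.095 / 17.033 = 44.911 s

44.911 s


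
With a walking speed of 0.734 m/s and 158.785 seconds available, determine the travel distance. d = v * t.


d = 0.734 * 158.785 = 116.55 m

116.55 m


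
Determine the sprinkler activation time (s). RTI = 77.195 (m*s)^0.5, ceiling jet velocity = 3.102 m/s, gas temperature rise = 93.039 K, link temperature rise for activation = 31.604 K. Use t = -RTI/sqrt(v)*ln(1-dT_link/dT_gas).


dT_link/dT_gas = 0.33969
ln(1 - 0.33969) = -0.41504
t = -77.195 / sqrt(3.102) * -0.41504 = 18.191 s

18.191 s


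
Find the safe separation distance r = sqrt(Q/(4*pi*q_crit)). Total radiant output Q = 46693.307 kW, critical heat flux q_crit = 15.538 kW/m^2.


4*pi*q_crit = 195.26
Q/(4*pi*q_crit) = 239.14
r = sqrt(239.14) = 15.464 m

15.464 m


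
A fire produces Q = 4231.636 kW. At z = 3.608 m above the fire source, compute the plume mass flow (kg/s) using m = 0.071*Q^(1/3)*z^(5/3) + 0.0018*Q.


Q^(1/3) = 16.175
z^(5/3) = 8.4875
First term = 0.071 * 16.175 * 8.4875 = 9.7470
Second term = 0.0018 * 4231.636 = 7.6169
m = 17.364 kg/s

17.364 kg/s


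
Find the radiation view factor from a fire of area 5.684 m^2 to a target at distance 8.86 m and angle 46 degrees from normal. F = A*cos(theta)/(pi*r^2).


cos(46 deg) = 0.69466
pi*r^2 = 246.61
F = 5.684 * 0.69466 / 246.61 = 0.016011

0.016011


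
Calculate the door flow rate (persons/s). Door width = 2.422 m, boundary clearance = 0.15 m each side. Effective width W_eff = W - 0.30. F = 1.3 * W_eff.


W_eff = 2.422 - 0.30 = 2.122 m
F = 1.3 * 2.122 = 2.7586 persons/s

2.7586 persons/s


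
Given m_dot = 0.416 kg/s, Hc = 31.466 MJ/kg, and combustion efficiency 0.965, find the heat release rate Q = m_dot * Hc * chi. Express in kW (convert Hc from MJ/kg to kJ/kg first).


Hc = 31.466 MJ/kg = 31.466 * 1000 kJ/kg = 31466 kJ/kg
Q = 0.416 kg/s * 31466 kJ/kg * 0.965 = 12632 kW

12632 kW


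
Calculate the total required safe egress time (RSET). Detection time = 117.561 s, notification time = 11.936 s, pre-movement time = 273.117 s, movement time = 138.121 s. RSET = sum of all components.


Total = 117.561 + 11.936 + 273.117 + 138.121 = 540.735 s

540.735 s


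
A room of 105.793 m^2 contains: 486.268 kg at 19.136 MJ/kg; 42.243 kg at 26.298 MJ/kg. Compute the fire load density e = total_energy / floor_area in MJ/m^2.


Total energy = 486.268*19.136 + 42.243*26.298
= 9305.224 + 1110.906
= 10416.13 MJ
e = 10416.13 / 105.793 = 98.458 MJ/m^2

98.458 MJ/m^2


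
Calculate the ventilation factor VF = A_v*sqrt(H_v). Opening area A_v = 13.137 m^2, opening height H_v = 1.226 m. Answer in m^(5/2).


sqrt(H_v) = 1.1072
VF = 13.137 * 1.1072 = 14.546 m^(5/2)

14.546 m^(5/2)


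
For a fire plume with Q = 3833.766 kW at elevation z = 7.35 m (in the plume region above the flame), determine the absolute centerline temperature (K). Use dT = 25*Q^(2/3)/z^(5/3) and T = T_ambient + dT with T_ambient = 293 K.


Q^(2/3) = 244.95
z^(5/3) = 27.785
dT = 25 * 244.95 / 27.785 = 220.40 K
T = 293 + 220.40 = 513.40 K

513.40 K


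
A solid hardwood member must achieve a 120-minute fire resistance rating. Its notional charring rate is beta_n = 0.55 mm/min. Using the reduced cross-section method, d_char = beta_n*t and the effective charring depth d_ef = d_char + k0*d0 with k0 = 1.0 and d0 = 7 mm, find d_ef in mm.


d_char = 0.55 * 120 = 66 mm
d_ef = 66 + 1.0*7 = 73 mm

73 mm


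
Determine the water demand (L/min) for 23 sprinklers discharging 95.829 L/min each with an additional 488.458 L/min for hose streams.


Sprinkler demand = 23 * 95.829 = 2204.067 L/min
Total = 2204.067 + 488.458 = 2692.525 L/min

2692.525 L/min


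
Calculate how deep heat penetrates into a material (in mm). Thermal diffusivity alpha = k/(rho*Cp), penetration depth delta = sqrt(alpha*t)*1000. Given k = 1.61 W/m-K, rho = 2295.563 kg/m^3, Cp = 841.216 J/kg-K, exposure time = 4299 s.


alpha = 1.61 / (2295.563 * 841.216) = 8.3374e-07 m^2/s
alpha * t = 0.0035842
delta = sqrt(0.0035842) * 1000 = 59.868 mm

59.868 mm


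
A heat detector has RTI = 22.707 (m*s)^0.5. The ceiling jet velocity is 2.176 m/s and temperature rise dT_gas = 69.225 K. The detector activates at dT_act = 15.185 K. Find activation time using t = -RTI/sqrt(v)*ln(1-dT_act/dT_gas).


dT_act/dT_gas = 0.21936
ln(1 - 0.21936) = -0.24764
t = -22.707 / sqrt(2.176) * -0.24764 = 3.8119 s

3.8119 s


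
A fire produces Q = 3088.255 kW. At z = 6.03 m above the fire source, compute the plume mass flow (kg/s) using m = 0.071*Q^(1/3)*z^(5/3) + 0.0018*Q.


Q^(1/3) = 14.563
z^(5/3) = 19.977
First term = 0.071 * 14.563 * 19.977 = 20.655
Second term = 0.0018 * 3088.255 = 5.5589
m = 26.214 kg/s

26.214 kg/s


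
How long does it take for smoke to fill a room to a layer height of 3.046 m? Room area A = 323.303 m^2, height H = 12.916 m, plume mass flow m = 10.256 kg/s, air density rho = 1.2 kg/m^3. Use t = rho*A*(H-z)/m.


H - z = 9.87 m
t = 1.2 * 323.303 * 9.87 / 10.256 = 373.36 s

373.36 s


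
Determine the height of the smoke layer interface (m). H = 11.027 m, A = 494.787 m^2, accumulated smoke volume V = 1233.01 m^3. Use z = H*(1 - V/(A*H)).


V/(A*H) = 0.22599
1 - 0.22599 = 0.77401
z = 11.027 * 0.77401 = 8.5350 m

8.5350 m


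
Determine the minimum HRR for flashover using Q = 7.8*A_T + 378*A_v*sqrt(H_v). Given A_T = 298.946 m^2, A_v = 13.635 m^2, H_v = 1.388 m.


7.8*A_T = 2331.8
sqrt(H_v) = 1.1781
378*A_v*sqrt(H_v) = 6072.1
Q = 2331.8 + 6072.1 = 8403.9 kW

8403.9 kW


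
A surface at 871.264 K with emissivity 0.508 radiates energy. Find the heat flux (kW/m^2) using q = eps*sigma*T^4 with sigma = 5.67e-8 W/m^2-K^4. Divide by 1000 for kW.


T^4 = 5.7623e+11
q = 0.508 * 5.67e-8 * 5.7623e+11 / 1000 = 16.598 kW/m^2

16.598 kW/m^2


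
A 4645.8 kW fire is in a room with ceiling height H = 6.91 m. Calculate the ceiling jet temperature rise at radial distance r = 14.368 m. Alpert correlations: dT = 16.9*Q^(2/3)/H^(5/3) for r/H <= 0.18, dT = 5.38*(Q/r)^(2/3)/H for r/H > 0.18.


r/H = 14.368 / 6.91 = 2.0793
r/H > 0.18, so dT = 5.38*(Q/r)^(2/3)/H
Q/r = 323.34
(Q/r)^(2/3) = 47.110
dT = 5.38 * 47.110 / 6.91 = 36.679 K

36.679 K


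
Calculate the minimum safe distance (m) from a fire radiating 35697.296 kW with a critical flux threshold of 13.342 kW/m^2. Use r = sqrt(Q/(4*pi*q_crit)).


4*pi*q_crit = 167.66
Q/(4*pi*q_crit) = 212.91
r = sqrt(212.91) = 14.592 m

14.592 m


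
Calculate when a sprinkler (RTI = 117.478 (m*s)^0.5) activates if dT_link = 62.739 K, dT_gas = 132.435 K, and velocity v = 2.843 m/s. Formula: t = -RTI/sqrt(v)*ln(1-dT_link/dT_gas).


dT_link/dT_gas = 0.47373
ln(1 - 0.47373) = -0.64195
t = -117.478 / sqrt(2.843) * -0.64195 = 44.727 s

44.727 s


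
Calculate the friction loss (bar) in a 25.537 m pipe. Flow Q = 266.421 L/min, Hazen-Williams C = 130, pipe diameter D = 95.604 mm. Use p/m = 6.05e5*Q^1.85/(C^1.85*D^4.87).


Q^1.85 = 30712
C^1.85 = 8143.2
D^4.87 = 4.4149e+09
p/m = 0.00051682 bar/m
p_total = 0.00051682 * 25.537 = 0.013198 bar

0.013198 bar


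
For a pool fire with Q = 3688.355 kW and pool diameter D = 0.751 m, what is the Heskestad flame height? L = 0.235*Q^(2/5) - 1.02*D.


Q^(2/5) = 26.714
0.235 * Q^(2/5) = 6.2777
1.02 * D = 0.76602
L = 5.5117 m

5.5117 m


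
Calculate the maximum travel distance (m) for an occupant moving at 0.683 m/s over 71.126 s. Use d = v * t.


d = 0.683 * 71.126 = 48.579 m

48.579 m


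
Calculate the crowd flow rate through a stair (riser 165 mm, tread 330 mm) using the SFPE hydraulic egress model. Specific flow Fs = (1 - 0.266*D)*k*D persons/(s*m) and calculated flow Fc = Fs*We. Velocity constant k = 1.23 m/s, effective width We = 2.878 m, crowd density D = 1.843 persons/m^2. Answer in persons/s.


1 - 0.266*D = 1 - 0.266*1.843 = 0.50976
Fs = 0.50976 * 1.23 * 1.843 = 1.1556 persons/(s*m)
Fc = 1.1556 * 2.878 = 3.3257 persons/s

3.3257 persons/s


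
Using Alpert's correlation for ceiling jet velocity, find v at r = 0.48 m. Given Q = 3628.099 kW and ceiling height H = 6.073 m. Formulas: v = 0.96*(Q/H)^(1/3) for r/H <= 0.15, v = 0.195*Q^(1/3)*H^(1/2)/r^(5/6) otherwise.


r/H = 0.48 / 6.073 = 0.079038
r/H <= 0.15, so v = 0.96*(Q/H)^(1/3)
Q/H = 597.41
(Q/H)^(1/3) = 8.4222
v = 0.96 * 8.4222 = 8.0853 m/s

8.0853 m/s


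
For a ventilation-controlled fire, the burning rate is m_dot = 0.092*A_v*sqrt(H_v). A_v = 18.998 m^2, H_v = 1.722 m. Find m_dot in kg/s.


sqrt(H_v) = 1.3122
m_dot = 0.092 * 18.998 * 1.3122 = 2.2936 kg/s

2.2936 kg/s


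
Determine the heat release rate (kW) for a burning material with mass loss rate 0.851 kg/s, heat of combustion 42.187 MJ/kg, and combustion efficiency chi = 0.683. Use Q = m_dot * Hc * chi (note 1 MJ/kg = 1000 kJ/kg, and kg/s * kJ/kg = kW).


Hc = 42.187 MJ/kg = 42.187 * 1000 kJ/kg = 42187 kJ/kg
Q = 0.851 kg/s * 42187 kJ/kg * 0.683 = 24520 kW

24520 kW


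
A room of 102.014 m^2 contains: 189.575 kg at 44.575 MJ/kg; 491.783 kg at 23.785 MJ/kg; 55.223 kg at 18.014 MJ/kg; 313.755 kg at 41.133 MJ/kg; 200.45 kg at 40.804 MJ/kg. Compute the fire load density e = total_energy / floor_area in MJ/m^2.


Total energy = 189.575*44.575 + 491.783*23.785 + 55.223*18.014 + 313.755*41.133 + 200.45*40.804
= 8450.306 + 11697.06 + 994.7871 + 12905.68 + 8179.162
= 42227.00 MJ
e = 42227.00 / 102.014 = 413.93 MJ/m^2

413.93 MJ/m^2


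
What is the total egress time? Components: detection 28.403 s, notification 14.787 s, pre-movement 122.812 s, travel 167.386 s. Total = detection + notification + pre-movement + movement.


Total = 28.403 + 14.787 + 122.812 + 167.386 = 333.388 s

333.388 s


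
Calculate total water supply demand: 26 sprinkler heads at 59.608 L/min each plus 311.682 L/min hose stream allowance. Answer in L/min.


Sprinkler demand = 26 * 59.608 = 1549.808 L/min
Total = 1549.808 + 311.682 = 1861.49 L/min

1861.49 L/min


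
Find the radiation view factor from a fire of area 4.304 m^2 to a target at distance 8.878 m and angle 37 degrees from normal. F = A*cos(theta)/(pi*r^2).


cos(37 deg) = 0.79864
pi*r^2 = 247.62
F = 4.304 * 0.79864 / 247.62 = 0.013882

0.013882


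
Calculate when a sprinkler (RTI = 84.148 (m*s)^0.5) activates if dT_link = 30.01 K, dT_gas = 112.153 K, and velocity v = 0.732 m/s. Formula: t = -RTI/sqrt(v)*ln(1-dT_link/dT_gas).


dT_link/dT_gas = 0.26758
ln(1 - 0.26758) = -0.31140
t = -84.148 / sqrt(0.732) * -0.31140 = 30.627 s

30.627 s


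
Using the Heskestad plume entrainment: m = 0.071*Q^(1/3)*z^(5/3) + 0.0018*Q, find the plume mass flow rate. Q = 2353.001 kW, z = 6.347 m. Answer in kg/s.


Q^(1/3) = 13.301
z^(5/3) = 21.758
First term = 0.071 * 13.301 * 21.758 = 20.547
Second term = 0.0018 * 2353.001 = 4.2354
m = 24.782 kg/s

24.782 kg/s


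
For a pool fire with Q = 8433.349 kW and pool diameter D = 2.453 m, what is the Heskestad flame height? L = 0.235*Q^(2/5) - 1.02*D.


Q^(2/5) = 37.188
0.235 * Q^(2/5) = 8.7391
1.02 * D = 2.5021
L = 6.2371 m

6.2371 m


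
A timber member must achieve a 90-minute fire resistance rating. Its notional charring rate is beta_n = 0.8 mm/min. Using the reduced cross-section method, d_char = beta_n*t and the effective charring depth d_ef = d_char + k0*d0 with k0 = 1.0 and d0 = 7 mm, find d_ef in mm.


d_char = 0.8 * 90 = 72 mm
d_ef = 72 + 1.0*7 = 79 mm

79 mm


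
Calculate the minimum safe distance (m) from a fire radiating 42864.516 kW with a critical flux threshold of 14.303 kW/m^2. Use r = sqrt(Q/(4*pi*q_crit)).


4*pi*q_crit = 179.74
Q/(4*pi*q_crit) = 238.48
r = sqrt(238.48) = 15.443 m

15.443 m


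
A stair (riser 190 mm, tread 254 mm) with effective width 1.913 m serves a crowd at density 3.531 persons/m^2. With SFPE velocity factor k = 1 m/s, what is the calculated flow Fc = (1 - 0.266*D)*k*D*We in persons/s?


1 - 0.266*D = 1 - 0.266*3.531 = 0.060754
Fs = 0.060754 * 1 * 3.531 = 0.21452 persons/(s*m)
Fc = 0.21452 * 1.913 = 0.41038 persons/s

0.41038 persons/s


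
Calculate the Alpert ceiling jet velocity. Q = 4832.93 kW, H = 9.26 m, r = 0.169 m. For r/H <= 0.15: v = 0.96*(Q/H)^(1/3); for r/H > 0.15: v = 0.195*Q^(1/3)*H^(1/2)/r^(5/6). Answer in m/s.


r/H = 0.169 / 9.26 = 0.018251
r/H <= 0.15, so v = 0.96*(Q/H)^(1/3)
Q/H = 521.91
(Q/H)^(1/3) = 8.0513
v = 0.96 * 8.0513 = 7.7293 m/s

7.7293 m/s


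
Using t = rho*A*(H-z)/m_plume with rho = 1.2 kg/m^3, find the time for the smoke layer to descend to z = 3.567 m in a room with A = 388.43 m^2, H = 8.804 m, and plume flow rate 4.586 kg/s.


H - z = 5.237 m
t = 1.2 * 388.43 * 5.237 / 4.586 = 532.28 s

532.28 s


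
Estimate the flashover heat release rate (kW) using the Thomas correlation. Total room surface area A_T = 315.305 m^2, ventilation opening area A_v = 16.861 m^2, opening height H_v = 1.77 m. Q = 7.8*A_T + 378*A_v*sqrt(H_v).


7.8*A_T = 2459.379
sqrt(H_v) = 1.3304
378*A_v*sqrt(H_v) = 8479.3
Q = 2459.379 + 8479.3 = 10939 kW

10939 kW


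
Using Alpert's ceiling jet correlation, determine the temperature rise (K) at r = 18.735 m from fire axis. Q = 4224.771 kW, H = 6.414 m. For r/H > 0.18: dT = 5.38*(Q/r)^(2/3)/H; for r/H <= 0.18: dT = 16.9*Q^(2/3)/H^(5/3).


r/H = 18.735 / 6.414 = 2.9210
r/H > 0.18, so dT = 5.38*(Q/r)^(2/3)/H
Q/r = 225.50
(Q/r)^(2/3) = 37.048
dT = 5.38 * 37.048 / 6.414 = 31.076 K

31.076 K


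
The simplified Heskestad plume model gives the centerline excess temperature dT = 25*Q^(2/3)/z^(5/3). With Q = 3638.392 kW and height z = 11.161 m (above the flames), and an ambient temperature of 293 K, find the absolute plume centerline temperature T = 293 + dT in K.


Q^(2/3) = 236.56
z^(5/3) = 55.741
dT = 25 * 236.56 / 55.741 = 106.10 K
T = 293 + 106.10 = 399.10 K

399.10 K


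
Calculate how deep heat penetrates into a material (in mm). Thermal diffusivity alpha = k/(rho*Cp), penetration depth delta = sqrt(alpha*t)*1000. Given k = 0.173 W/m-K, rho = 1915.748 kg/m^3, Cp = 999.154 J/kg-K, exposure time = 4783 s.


alpha = 0.173 / (1915.748 * 999.154) = 9.0381e-08 m^2/s
alpha * t = 0.00043229
delta = sqrt(0.00043229) * 1000 = 20.792 mm

20.792 mm


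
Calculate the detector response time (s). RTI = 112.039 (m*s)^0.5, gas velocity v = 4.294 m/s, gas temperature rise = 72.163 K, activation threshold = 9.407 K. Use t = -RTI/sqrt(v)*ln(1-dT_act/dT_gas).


dT_act/dT_gas = 0.13036
ln(1 - 0.13036) = -0.13967
t = -112.039 / sqrt(4.294) * -0.13967 = 7.5518 s

7.5518 s


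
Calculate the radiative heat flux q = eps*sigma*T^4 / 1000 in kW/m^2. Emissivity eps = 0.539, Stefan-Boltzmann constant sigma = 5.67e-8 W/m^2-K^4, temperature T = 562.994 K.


T^4 = 1.0047e+11
q = 0.539 * 5.67e-8 * 1.0047e+11 / 1000 = 3.0703 kW/m^2

3.0703 kW/m^2


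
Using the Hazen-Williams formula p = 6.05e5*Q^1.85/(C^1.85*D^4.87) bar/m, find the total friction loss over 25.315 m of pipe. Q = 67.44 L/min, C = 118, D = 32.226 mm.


Q^1.85 = 2418.2
C^1.85 = 6807.4
D^4.87 = 2.2129e+07
p/m = 0.0097119 bar/m
p_total = 0.0097119 * 25.315 = 0.24586 bar

0.24586 bar


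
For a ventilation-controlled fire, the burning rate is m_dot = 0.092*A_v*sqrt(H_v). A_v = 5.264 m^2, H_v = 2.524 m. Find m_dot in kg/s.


sqrt(H_v) = 1.5887
m_dot = 0.092 * 5.264 * 1.5887 = 0.76939 kg/s

0.76939 kg/s


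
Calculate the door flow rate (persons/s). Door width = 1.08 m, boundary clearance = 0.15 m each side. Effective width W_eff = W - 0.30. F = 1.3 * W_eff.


W_eff = 1.08 - 0.30 = 0.78 m
F = 1.3 * 0.78 = 1.014 persons/s

1.014 persons/s


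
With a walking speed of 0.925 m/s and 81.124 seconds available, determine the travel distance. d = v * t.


d = 0.925 * 81.124 = 75.040 m

75.040 m


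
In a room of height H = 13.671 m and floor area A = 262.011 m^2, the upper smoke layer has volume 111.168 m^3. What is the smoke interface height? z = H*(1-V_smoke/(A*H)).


V/(A*H) = 0.031036
1 - 0.031036 = 0.96896
z = 13.671 * 0.96896 = 13.247 m

13.247 m


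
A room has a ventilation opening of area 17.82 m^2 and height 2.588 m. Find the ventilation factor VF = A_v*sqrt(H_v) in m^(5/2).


sqrt(H_v) = 1.6087
VF = 17.82 * 1.6087 = 28.668 m^(5/2)

28.668 m^(5/2)


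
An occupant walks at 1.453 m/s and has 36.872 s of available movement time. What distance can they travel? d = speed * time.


d = 1.453 * 36.872 = 53.575 m

53.575 m


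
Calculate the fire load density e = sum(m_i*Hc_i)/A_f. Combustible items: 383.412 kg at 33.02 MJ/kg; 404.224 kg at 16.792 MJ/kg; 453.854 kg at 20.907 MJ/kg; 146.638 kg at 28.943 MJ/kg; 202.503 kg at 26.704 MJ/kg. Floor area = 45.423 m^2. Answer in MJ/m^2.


Total energy = 383.412*33.02 + 404.224*16.792 + 453.854*20.907 + 146.638*28.943 + 202.503*26.704
= 12660.26 + 6787.729 + 9488.726 + 4244.144 + 5407.640
= 38588.50 MJ
e = 38588.50 / 45.423 = 849.54 MJ/m^2

849.54 MJ/m^2


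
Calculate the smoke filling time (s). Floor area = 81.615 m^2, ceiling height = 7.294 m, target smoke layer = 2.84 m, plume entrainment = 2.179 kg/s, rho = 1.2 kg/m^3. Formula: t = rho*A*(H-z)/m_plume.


H - z = 4.454 m
t = 1.2 * 81.615 * 4.454 / 2.179 = 200.19 s

200.19 s


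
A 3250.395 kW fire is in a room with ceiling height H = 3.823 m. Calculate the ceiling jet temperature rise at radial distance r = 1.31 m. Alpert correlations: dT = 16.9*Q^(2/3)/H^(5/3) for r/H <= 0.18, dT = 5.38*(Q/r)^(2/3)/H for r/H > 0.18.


r/H = 1.31 / 3.823 = 0.34266
r/H > 0.18, so dT = 5.38*(Q/r)^(2/3)/H
Q/r = 2481.2
(Q/r)^(2/3) = 183.28
dT = 5.38 * 183.28 / 3.823 = 257.92 K

257.92 K


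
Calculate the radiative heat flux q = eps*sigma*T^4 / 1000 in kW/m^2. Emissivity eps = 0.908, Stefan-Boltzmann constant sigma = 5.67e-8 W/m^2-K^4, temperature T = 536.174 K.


T^4 = 8.2646e+10
q = 0.908 * 5.67e-8 * 8.2646e+10 / 1000 = 4.2549 kW/m^2

4.2549 kW/m^2


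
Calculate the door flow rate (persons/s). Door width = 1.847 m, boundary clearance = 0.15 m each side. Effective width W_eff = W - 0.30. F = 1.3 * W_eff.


W_eff = 1.847 - 0.30 = 1.547 m
F = 1.3 * 1.547 = 2.0111 persons/s

2.0111 persons/s


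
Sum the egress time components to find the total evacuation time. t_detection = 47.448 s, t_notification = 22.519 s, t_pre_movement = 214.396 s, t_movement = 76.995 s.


Total = 47.448 + 22.519 + 214.396 + 76.995 = 361.358 s

361.358 s


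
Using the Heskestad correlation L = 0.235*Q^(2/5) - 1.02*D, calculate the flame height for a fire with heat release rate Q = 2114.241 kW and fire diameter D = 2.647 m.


Q^(2/5) = 21.383
0.235 * Q^(2/5) = 5.0249
1.02 * D = 2.6999
L = 2.3250 m

2.3250 m


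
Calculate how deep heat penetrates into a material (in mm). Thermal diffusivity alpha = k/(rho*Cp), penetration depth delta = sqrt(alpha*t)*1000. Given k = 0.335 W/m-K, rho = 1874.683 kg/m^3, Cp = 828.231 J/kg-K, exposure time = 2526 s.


alpha = 0.335 / (1874.683 * 828.231) = 2.1576e-07 m^2/s
alpha * t = 0.00054500
delta = sqrt(0.00054500) * 1000 = 23.345 mm

23.345 mm


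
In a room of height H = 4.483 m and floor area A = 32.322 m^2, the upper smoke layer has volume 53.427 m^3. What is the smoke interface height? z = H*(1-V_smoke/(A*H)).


V/(A*H) = 0.36872
1 - 0.36872 = 0.63128
z = 4.483 * 0.63128 = 2.8300 m

2.8300 m


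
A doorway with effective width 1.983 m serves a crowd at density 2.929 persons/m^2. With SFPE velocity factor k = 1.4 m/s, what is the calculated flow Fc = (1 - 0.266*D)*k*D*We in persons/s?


1 - 0.266*D = 1 - 0.266*2.929 = 0.22089
Fs = 0.22089 * 1.4 * 2.929 = 0.90577 persons/(s*m)
Fc = 0.90577 * 1.983 = 1.7961 persons/s

1.7961 persons/s


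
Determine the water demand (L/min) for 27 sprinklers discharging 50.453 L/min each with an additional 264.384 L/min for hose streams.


Sprinkler demand = 27 * 50.453 = 1362.231 L/min
Total = 1362.231 + 264.384 = 1626.615 L/min

1626.615 L/min


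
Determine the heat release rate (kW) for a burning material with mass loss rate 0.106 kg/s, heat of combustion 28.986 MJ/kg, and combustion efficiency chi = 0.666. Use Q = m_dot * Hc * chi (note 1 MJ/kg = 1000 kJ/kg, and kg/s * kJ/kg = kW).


Hc = 28.986 MJ/kg = 28.986 * 1000 kJ/kg = 28986 kJ/kg
Q = 0.106 kg/s * 28986 kJ/kg * 0.666 = 2046.3 kW

2046.3 kW


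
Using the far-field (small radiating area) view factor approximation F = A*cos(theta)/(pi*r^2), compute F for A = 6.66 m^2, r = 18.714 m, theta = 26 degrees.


cos(26 deg) = 0.89879
pi*r^2 = 1100.2
F = 6.66 * 0.89879 / 1100.2 = 0.0054407

0.0054407


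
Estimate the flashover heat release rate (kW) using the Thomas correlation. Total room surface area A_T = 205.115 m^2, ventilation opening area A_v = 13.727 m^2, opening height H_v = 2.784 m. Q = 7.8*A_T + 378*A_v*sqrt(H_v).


7.8*A_T = 1599.897
sqrt(H_v) = 1.6685
378*A_v*sqrt(H_v) = 8657.7
Q = 1599.897 + 8657.7 = 10258 kW

10258 kW
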